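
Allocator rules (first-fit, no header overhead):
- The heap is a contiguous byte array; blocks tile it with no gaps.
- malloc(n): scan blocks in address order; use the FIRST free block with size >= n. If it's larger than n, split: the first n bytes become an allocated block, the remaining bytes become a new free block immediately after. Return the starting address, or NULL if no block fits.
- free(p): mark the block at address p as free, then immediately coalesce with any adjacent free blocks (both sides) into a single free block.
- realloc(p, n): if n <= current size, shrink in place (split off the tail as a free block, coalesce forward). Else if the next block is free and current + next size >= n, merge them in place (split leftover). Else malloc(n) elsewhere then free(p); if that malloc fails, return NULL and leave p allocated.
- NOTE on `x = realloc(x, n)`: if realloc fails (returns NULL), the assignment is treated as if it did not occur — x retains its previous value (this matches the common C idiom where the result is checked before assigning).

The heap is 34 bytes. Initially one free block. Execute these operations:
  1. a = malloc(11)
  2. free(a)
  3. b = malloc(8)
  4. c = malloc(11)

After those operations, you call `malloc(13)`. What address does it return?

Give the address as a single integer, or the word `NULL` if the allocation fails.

Answer: 19

Derivation:
Op 1: a = malloc(11) -> a = 0; heap: [0-10 ALLOC][11-33 FREE]
Op 2: free(a) -> (freed a); heap: [0-33 FREE]
Op 3: b = malloc(8) -> b = 0; heap: [0-7 ALLOC][8-33 FREE]
Op 4: c = malloc(11) -> c = 8; heap: [0-7 ALLOC][8-18 ALLOC][19-33 FREE]
malloc(13): first-fit scan over [0-7 ALLOC][8-18 ALLOC][19-33 FREE] -> 19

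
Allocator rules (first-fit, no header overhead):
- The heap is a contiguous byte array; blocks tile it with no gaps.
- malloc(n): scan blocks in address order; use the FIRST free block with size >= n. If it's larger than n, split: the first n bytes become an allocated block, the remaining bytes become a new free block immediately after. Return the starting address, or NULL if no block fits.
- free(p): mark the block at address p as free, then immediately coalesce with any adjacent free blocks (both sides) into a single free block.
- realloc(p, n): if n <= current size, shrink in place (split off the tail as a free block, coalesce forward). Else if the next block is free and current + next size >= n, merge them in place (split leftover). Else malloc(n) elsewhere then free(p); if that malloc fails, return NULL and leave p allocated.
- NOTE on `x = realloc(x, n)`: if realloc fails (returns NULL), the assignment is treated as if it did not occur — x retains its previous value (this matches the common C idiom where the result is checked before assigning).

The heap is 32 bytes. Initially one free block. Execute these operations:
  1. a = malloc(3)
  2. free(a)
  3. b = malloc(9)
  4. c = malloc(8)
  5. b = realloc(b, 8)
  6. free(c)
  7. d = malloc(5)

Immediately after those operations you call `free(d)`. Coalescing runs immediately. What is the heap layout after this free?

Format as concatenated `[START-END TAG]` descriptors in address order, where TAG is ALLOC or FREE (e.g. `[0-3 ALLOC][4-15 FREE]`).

Op 1: a = malloc(3) -> a = 0; heap: [0-2 ALLOC][3-31 FREE]
Op 2: free(a) -> (freed a); heap: [0-31 FREE]
Op 3: b = malloc(9) -> b = 0; heap: [0-8 ALLOC][9-31 FREE]
Op 4: c = malloc(8) -> c = 9; heap: [0-8 ALLOC][9-16 ALLOC][17-31 FREE]
Op 5: b = realloc(b, 8) -> b = 0; heap: [0-7 ALLOC][8-8 FREE][9-16 ALLOC][17-31 FREE]
Op 6: free(c) -> (freed c); heap: [0-7 ALLOC][8-31 FREE]
Op 7: d = malloc(5) -> d = 8; heap: [0-7 ALLOC][8-12 ALLOC][13-31 FREE]
free(d): d = 8 -> block [8-12 ALLOC]; mark free, coalesce with adjacent free neighbors -> [0-7 ALLOC][8-31 FREE]

Answer: [0-7 ALLOC][8-31 FREE]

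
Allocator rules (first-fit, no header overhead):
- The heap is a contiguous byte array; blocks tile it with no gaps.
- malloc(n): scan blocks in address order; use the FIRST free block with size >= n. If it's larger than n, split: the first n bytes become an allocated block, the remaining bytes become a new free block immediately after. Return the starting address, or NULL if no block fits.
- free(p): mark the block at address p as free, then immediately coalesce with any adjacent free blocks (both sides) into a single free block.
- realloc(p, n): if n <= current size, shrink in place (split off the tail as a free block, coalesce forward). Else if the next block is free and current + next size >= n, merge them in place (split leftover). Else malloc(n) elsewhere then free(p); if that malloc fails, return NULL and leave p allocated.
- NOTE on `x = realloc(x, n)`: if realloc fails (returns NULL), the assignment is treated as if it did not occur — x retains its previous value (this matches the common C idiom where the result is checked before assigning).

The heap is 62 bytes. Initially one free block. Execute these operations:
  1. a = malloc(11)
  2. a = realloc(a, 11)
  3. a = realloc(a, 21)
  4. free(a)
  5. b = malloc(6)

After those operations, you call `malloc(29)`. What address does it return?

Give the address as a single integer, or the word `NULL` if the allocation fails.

Op 1: a = malloc(11) -> a = 0; heap: [0-10 ALLOC][11-61 FREE]
Op 2: a = realloc(a, 11) -> a = 0; heap: [0-10 ALLOC][11-61 FREE]
Op 3: a = realloc(a, 21) -> a = 0; heap: [0-20 ALLOC][21-61 FREE]
Op 4: free(a) -> (freed a); heap: [0-61 FREE]
Op 5: b = malloc(6) -> b = 0; heap: [0-5 ALLOC][6-61 FREE]
malloc(29): first-fit scan over [0-5 ALLOC][6-61 FREE] -> 6

Answer: 6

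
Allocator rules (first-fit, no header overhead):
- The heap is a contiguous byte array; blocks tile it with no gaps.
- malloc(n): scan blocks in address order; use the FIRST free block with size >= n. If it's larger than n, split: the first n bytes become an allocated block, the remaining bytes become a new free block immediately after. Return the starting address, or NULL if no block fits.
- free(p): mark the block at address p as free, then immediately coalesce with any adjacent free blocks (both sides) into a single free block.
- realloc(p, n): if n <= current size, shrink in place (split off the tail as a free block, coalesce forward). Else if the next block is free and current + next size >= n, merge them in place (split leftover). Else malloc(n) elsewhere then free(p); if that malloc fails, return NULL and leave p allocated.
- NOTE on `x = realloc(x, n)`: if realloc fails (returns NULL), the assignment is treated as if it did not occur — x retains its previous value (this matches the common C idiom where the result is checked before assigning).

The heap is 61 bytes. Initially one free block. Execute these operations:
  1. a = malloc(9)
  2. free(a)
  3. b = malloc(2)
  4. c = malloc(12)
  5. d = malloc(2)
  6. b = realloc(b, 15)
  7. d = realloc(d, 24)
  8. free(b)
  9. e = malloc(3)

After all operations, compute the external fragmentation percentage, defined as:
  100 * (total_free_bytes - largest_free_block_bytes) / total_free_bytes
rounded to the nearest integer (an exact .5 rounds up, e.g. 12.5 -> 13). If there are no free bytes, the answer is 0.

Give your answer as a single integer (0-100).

Op 1: a = malloc(9) -> a = 0; heap: [0-8 ALLOC][9-60 FREE]
Op 2: free(a) -> (freed a); heap: [0-60 FREE]
Op 3: b = malloc(2) -> b = 0; heap: [0-1 ALLOC][2-60 FREE]
Op 4: c = malloc(12) -> c = 2; heap: [0-1 ALLOC][2-13 ALLOC][14-60 FREE]
Op 5: d = malloc(2) -> d = 14; heap: [0-1 ALLOC][2-13 ALLOC][14-15 ALLOC][16-60 FREE]
Op 6: b = realloc(b, 15) -> b = 16; heap: [0-1 FREE][2-13 ALLOC][14-15 ALLOC][16-30 ALLOC][31-60 FREE]
Op 7: d = realloc(d, 24) -> d = 31; heap: [0-1 FREE][2-13 ALLOC][14-15 FREE][16-30 ALLOC][31-54 ALLOC][55-60 FREE]
Op 8: free(b) -> (freed b); heap: [0-1 FREE][2-13 ALLOC][14-30 FREE][31-54 ALLOC][55-60 FREE]
Op 9: e = malloc(3) -> e = 14; heap: [0-1 FREE][2-13 ALLOC][14-16 ALLOC][17-30 FREE][31-54 ALLOC][55-60 FREE]
Free blocks: [2 14 6] total_free=22 largest=14 -> 100*(22-14)/22 = 800/22 ≈ 36.364 -> rounds to 36

Answer: 36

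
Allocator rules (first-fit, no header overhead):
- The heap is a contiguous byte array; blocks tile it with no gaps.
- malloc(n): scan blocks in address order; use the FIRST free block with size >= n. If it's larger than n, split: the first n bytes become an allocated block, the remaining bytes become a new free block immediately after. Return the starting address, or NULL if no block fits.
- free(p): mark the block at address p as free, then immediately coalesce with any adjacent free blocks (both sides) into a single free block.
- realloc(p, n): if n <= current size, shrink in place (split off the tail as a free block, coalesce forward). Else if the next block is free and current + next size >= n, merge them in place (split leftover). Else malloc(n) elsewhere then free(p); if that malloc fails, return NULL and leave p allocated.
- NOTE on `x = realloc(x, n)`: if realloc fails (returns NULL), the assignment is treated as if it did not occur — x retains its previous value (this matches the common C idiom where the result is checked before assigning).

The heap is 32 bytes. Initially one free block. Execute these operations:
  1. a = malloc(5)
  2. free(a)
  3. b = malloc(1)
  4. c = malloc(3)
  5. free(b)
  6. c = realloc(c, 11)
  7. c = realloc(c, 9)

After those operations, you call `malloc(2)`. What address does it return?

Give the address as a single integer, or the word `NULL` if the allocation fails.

Op 1: a = malloc(5) -> a = 0; heap: [0-4 ALLOC][5-31 FREE]
Op 2: free(a) -> (freed a); heap: [0-31 FREE]
Op 3: b = malloc(1) -> b = 0; heap: [0-0 ALLOC][1-31 FREE]
Op 4: c = malloc(3) -> c = 1; heap: [0-0 ALLOC][1-3 ALLOC][4-31 FREE]
Op 5: free(b) -> (freed b); heap: [0-0 FREE][1-3 ALLOC][4-31 FREE]
Op 6: c = realloc(c, 11) -> c = 1; heap: [0-0 FREE][1-11 ALLOC][12-31 FREE]
Op 7: c = realloc(c, 9) -> c = 1; heap: [0-0 FREE][1-9 ALLOC][10-31 FREE]
malloc(2): first-fit scan over [0-0 FREE][1-9 ALLOC][10-31 FREE] -> 10

Answer: 10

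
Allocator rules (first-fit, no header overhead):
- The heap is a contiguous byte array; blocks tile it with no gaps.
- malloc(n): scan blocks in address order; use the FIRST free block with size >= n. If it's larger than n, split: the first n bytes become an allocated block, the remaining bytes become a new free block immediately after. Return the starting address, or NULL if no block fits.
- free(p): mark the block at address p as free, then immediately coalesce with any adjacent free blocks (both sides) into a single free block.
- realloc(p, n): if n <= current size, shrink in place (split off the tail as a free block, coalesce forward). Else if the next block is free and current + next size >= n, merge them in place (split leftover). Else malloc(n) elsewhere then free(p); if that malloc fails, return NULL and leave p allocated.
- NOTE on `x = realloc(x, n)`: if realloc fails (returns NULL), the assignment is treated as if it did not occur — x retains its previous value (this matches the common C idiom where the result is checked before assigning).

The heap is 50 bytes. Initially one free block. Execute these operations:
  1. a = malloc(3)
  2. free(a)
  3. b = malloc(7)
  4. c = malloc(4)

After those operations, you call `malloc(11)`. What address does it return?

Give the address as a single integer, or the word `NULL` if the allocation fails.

Op 1: a = malloc(3) -> a = 0; heap: [0-2 ALLOC][3-49 FREE]
Op 2: free(a) -> (freed a); heap: [0-49 FREE]
Op 3: b = malloc(7) -> b = 0; heap: [0-6 ALLOC][7-49 FREE]
Op 4: c = malloc(4) -> c = 7; heap: [0-6 ALLOC][7-10 ALLOC][11-49 FREE]
malloc(11): first-fit scan over [0-6 ALLOC][7-10 ALLOC][11-49 FREE] -> 11

Answer: 11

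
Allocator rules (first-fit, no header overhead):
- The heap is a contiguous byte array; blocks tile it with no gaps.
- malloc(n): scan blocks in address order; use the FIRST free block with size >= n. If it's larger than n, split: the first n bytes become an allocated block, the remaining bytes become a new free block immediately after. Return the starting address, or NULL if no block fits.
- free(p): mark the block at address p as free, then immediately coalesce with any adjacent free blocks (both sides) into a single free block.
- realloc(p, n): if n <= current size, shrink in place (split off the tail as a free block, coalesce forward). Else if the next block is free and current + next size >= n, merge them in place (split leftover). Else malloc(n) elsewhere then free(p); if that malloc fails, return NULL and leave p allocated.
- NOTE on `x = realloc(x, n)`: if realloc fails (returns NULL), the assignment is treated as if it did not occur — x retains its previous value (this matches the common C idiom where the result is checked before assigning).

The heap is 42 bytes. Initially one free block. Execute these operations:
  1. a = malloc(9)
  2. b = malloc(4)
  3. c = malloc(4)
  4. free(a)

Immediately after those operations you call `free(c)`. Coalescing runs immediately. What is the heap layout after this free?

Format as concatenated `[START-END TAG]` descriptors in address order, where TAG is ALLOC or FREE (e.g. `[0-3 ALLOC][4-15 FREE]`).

Op 1: a = malloc(9) -> a = 0; heap: [0-8 ALLOC][9-41 FREE]
Op 2: b = malloc(4) -> b = 9; heap: [0-8 ALLOC][9-12 ALLOC][13-41 FREE]
Op 3: c = malloc(4) -> c = 13; heap: [0-8 ALLOC][9-12 ALLOC][13-16 ALLOC][17-41 FREE]
Op 4: free(a) -> (freed a); heap: [0-8 FREE][9-12 ALLOC][13-16 ALLOC][17-41 FREE]
free(c): c = 13 -> block [13-16 ALLOC]; mark free, coalesce with adjacent free neighbors -> [0-8 FREE][9-12 ALLOC][13-41 FREE]

Answer: [0-8 FREE][9-12 ALLOC][13-41 FREE]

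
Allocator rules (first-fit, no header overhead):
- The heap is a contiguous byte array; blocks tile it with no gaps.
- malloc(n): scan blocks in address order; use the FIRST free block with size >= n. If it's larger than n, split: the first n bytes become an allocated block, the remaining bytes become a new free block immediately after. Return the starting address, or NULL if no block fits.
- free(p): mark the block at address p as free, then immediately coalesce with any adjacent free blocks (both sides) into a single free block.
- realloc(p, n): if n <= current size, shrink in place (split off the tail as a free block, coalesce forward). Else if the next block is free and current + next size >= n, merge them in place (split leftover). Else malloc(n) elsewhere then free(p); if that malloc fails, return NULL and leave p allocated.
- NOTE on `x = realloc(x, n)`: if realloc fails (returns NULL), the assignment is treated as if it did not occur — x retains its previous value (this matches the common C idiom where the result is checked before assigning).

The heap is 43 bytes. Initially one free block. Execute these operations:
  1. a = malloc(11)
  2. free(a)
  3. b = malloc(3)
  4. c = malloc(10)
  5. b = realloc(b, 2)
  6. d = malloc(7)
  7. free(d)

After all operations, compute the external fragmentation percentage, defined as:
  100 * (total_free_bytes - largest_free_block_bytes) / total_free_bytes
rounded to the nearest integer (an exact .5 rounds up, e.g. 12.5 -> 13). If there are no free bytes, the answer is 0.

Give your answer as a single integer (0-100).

Answer: 3

Derivation:
Op 1: a = malloc(11) -> a = 0; heap: [0-10 ALLOC][11-42 FREE]
Op 2: free(a) -> (freed a); heap: [0-42 FREE]
Op 3: b = malloc(3) -> b = 0; heap: [0-2 ALLOC][3-42 FREE]
Op 4: c = malloc(10) -> c = 3; heap: [0-2 ALLOC][3-12 ALLOC][13-42 FREE]
Op 5: b = realloc(b, 2) -> b = 0; heap: [0-1 ALLOC][2-2 FREE][3-12 ALLOC][13-42 FREE]
Op 6: d = malloc(7) -> d = 13; heap: [0-1 ALLOC][2-2 FREE][3-12 ALLOC][13-19 ALLOC][20-42 FREE]
Op 7: free(d) -> (freed d); heap: [0-1 ALLOC][2-2 FREE][3-12 ALLOC][13-42 FREE]
Free blocks: [1 30] total_free=31 largest=30 -> 100*(31-30)/31 = 100/31 ≈ 3.226 -> rounds to 3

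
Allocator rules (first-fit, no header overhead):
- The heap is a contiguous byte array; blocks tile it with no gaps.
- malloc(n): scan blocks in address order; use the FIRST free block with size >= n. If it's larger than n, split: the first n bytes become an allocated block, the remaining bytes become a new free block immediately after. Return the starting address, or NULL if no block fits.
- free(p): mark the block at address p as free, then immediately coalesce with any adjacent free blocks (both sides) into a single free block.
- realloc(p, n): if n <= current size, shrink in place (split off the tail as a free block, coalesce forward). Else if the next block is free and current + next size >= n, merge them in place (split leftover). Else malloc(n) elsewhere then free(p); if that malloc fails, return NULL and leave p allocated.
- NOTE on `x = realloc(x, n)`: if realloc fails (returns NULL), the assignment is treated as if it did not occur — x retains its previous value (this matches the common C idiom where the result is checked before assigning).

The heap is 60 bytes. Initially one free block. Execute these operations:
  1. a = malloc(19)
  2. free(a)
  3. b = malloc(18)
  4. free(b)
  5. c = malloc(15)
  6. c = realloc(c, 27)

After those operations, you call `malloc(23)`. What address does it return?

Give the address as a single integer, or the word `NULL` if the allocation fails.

Answer: 27

Derivation:
Op 1: a = malloc(19) -> a = 0; heap: [0-18 ALLOC][19-59 FREE]
Op 2: free(a) -> (freed a); heap: [0-59 FREE]
Op 3: b = malloc(18) -> b = 0; heap: [0-17 ALLOC][18-59 FREE]
Op 4: free(b) -> (freed b); heap: [0-59 FREE]
Op 5: c = malloc(15) -> c = 0; heap: [0-14 ALLOC][15-59 FREE]
Op 6: c = realloc(c, 27) -> c = 0; heap: [0-26 ALLOC][27-59 FREE]
malloc(23): first-fit scan over [0-26 ALLOC][27-59 FREE] -> 27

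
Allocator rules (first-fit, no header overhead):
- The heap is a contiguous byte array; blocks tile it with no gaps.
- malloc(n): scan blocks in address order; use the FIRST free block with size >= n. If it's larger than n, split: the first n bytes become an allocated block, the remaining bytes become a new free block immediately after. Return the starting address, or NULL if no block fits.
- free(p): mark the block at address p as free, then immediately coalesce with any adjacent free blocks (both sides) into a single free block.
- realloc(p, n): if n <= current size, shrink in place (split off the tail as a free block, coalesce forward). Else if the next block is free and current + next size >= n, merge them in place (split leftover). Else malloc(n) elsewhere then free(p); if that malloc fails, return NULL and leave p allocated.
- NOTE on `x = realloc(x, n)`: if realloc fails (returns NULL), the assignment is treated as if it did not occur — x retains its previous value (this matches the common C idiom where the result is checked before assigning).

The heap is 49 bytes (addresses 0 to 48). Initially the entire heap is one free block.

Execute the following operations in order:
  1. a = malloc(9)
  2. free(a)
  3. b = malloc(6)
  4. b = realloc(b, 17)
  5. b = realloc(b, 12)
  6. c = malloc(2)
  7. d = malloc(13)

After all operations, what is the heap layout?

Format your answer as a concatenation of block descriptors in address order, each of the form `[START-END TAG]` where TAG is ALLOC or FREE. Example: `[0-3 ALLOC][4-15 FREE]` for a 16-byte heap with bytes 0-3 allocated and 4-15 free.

Answer: [0-11 ALLOC][12-13 ALLOC][14-26 ALLOC][27-48 FREE]

Derivation:
Op 1: a = malloc(9) -> a = 0; heap: [0-8 ALLOC][9-48 FREE]
Op 2: free(a) -> (freed a); heap: [0-48 FREE]
Op 3: b = malloc(6) -> b = 0; heap: [0-5 ALLOC][6-48 FREE]
Op 4: b = realloc(b, 17) -> b = 0; heap: [0-16 ALLOC][17-48 FREE]
Op 5: b = realloc(b, 12) -> b = 0; heap: [0-11 ALLOC][12-48 FREE]
Op 6: c = malloc(2) -> c = 12; heap: [0-11 ALLOC][12-13 ALLOC][14-48 FREE]
Op 7: d = malloc(13) -> d = 14; heap: [0-11 ALLOC][12-13 ALLOC][14-26 ALLOC][27-48 FREE]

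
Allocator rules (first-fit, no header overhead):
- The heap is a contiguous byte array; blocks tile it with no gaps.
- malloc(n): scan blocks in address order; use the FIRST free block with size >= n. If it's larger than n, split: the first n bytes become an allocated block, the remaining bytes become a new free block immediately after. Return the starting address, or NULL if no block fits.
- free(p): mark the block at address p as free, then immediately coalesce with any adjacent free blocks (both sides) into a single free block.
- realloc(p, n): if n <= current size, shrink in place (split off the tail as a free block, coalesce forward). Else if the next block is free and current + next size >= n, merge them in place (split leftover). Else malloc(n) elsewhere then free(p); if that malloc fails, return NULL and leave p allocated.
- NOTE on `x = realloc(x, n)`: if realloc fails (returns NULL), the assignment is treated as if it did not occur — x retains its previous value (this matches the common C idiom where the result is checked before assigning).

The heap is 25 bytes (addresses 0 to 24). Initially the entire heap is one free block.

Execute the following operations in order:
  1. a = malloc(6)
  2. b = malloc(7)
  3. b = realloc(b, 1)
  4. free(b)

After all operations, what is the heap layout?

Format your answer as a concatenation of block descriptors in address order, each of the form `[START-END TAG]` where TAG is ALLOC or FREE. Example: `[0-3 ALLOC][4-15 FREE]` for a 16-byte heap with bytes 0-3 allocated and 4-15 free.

Op 1: a = malloc(6) -> a = 0; heap: [0-5 ALLOC][6-24 FREE]
Op 2: b = malloc(7) -> b = 6; heap: [0-5 ALLOC][6-12 ALLOC][13-24 FREE]
Op 3: b = realloc(b, 1) -> b = 6; heap: [0-5 ALLOC][6-6 ALLOC][7-24 FREE]
Op 4: free(b) -> (freed b); heap: [0-5 ALLOC][6-24 FREE]

Answer: [0-5 ALLOC][6-24 FREE]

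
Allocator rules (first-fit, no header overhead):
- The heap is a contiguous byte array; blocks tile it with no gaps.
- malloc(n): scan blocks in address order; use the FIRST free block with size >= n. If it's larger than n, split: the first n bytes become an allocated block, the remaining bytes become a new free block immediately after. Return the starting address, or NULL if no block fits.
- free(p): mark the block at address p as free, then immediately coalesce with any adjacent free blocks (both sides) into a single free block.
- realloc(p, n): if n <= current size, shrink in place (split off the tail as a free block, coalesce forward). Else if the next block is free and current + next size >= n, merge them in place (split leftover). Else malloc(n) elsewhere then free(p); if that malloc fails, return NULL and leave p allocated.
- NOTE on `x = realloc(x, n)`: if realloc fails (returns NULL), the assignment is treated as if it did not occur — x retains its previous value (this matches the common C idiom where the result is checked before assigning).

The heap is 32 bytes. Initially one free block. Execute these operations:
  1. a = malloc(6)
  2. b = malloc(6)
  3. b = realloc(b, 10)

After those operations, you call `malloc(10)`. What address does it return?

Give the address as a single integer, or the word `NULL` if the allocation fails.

Answer: 16

Derivation:
Op 1: a = malloc(6) -> a = 0; heap: [0-5 ALLOC][6-31 FREE]
Op 2: b = malloc(6) -> b = 6; heap: [0-5 ALLOC][6-11 ALLOC][12-31 FREE]
Op 3: b = realloc(b, 10) -> b = 6; heap: [0-5 ALLOC][6-15 ALLOC][16-31 FREE]
malloc(10): first-fit scan over [0-5 ALLOC][6-15 ALLOC][16-31 FREE] -> 16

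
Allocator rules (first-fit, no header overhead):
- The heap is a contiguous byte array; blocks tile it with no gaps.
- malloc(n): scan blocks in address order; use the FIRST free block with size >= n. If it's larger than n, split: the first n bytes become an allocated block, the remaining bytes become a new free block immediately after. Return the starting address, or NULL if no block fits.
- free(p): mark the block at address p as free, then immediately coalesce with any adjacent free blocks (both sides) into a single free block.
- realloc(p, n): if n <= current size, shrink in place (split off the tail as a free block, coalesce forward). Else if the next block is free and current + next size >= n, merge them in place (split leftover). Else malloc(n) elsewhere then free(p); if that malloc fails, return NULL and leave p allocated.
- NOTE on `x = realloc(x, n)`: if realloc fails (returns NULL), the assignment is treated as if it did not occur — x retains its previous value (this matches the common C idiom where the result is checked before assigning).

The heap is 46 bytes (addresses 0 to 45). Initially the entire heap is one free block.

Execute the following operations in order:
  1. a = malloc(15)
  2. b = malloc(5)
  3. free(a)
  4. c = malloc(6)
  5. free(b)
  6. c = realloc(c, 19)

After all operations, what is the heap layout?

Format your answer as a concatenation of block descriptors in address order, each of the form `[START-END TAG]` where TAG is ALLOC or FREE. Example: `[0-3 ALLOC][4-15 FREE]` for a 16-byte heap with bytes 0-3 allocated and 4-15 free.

Answer: [0-18 ALLOC][19-45 FREE]

Derivation:
Op 1: a = malloc(15) -> a = 0; heap: [0-14 ALLOC][15-45 FREE]
Op 2: b = malloc(5) -> b = 15; heap: [0-14 ALLOC][15-19 ALLOC][20-45 FREE]
Op 3: free(a) -> (freed a); heap: [0-14 FREE][15-19 ALLOC][20-45 FREE]
Op 4: c = malloc(6) -> c = 0; heap: [0-5 ALLOC][6-14 FREE][15-19 ALLOC][20-45 FREE]
Op 5: free(b) -> (freed b); heap: [0-5 ALLOC][6-45 FREE]
Op 6: c = realloc(c, 19) -> c = 0; heap: [0-18 ALLOC][19-45 FREE]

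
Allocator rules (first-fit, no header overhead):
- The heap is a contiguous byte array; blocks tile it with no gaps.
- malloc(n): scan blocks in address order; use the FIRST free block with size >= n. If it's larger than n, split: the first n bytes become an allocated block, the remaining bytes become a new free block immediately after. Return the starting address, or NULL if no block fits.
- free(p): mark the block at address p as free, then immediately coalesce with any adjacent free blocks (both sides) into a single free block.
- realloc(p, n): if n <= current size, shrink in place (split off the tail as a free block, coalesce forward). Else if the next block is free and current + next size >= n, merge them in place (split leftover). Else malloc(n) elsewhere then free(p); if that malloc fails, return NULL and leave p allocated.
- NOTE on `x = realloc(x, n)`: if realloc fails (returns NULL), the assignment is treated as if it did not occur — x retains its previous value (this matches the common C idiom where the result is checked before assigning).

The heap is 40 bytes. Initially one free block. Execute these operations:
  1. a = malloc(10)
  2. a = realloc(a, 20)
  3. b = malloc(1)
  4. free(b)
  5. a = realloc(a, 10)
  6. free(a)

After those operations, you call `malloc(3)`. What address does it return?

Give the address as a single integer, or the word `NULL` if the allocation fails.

Op 1: a = malloc(10) -> a = 0; heap: [0-9 ALLOC][10-39 FREE]
Op 2: a = realloc(a, 20) -> a = 0; heap: [0-19 ALLOC][20-39 FREE]
Op 3: b = malloc(1) -> b = 20; heap: [0-19 ALLOC][20-20 ALLOC][21-39 FREE]
Op 4: free(b) -> (freed b); heap: [0-19 ALLOC][20-39 FREE]
Op 5: a = realloc(a, 10) -> a = 0; heap: [0-9 ALLOC][10-39 FREE]
Op 6: free(a) -> (freed a); heap: [0-39 FREE]
malloc(3): first-fit scan over [0-39 FREE] -> 0

Answer: 0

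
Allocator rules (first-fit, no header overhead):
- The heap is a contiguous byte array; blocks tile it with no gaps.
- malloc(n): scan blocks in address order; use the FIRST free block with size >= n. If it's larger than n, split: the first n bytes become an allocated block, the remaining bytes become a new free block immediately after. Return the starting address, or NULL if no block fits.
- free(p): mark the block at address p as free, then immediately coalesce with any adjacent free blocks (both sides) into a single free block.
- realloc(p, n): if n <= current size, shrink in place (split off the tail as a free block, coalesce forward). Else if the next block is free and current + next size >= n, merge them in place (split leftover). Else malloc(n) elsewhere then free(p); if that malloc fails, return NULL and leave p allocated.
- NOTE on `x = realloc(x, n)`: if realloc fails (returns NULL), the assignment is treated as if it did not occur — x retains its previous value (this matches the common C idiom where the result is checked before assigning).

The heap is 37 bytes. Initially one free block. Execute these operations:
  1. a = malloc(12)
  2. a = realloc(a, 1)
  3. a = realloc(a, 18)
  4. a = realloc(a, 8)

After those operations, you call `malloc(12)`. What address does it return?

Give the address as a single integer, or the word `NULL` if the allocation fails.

Op 1: a = malloc(12) -> a = 0; heap: [0-11 ALLOC][12-36 FREE]
Op 2: a = realloc(a, 1) -> a = 0; heap: [0-0 ALLOC][1-36 FREE]
Op 3: a = realloc(a, 18) -> a = 0; heap: [0-17 ALLOC][18-36 FREE]
Op 4: a = realloc(a, 8) -> a = 0; heap: [0-7 ALLOC][8-36 FREE]
malloc(12): first-fit scan over [0-7 ALLOC][8-36 FREE] -> 8

Answer: 8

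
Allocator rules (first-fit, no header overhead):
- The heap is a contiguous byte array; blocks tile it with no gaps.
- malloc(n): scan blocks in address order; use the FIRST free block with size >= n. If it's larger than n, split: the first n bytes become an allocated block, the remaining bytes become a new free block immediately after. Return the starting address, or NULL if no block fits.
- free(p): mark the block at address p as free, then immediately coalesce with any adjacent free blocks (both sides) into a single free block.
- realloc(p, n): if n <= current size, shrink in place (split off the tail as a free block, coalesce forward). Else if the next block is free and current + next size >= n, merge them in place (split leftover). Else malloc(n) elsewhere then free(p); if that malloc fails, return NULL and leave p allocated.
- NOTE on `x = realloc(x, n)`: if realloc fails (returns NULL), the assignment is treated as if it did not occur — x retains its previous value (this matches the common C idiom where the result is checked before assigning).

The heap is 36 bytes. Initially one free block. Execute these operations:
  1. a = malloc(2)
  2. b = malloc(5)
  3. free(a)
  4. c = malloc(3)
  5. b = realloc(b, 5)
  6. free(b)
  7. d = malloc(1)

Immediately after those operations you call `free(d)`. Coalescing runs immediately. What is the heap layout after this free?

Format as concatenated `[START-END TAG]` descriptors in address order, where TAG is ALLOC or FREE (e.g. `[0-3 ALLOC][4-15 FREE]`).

Op 1: a = malloc(2) -> a = 0; heap: [0-1 ALLOC][2-35 FREE]
Op 2: b = malloc(5) -> b = 2; heap: [0-1 ALLOC][2-6 ALLOC][7-35 FREE]
Op 3: free(a) -> (freed a); heap: [0-1 FREE][2-6 ALLOC][7-35 FREE]
Op 4: c = malloc(3) -> c = 7; heap: [0-1 FREE][2-6 ALLOC][7-9 ALLOC][10-35 FREE]
Op 5: b = realloc(b, 5) -> b = 2; heap: [0-1 FREE][2-6 ALLOC][7-9 ALLOC][10-35 FREE]
Op 6: free(b) -> (freed b); heap: [0-6 FREE][7-9 ALLOC][10-35 FREE]
Op 7: d = malloc(1) -> d = 0; heap: [0-0 ALLOC][1-6 FREE][7-9 ALLOC][10-35 FREE]
free(d): d = 0 -> block [0-0 ALLOC]; mark free, coalesce with adjacent free neighbors -> [0-6 FREE][7-9 ALLOC][10-35 FREE]

Answer: [0-6 FREE][7-9 ALLOC][10-35 FREE]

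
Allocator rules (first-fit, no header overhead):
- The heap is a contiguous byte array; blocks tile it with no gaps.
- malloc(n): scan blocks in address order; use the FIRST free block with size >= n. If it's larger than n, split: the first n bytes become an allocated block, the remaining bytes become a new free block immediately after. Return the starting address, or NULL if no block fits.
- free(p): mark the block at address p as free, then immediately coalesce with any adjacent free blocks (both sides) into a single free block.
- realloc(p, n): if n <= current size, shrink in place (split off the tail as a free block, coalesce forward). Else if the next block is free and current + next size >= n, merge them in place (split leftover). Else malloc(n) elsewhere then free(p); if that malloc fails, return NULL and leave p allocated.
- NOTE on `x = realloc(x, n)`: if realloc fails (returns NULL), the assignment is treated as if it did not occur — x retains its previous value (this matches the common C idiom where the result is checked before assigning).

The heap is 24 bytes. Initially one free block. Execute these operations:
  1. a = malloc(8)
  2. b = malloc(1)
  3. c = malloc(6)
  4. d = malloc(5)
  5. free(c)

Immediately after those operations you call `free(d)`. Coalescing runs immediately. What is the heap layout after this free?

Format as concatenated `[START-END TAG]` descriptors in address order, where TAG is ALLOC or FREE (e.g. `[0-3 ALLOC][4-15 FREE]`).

Answer: [0-7 ALLOC][8-8 ALLOC][9-23 FREE]

Derivation:
Op 1: a = malloc(8) -> a = 0; heap: [0-7 ALLOC][8-23 FREE]
Op 2: b = malloc(1) -> b = 8; heap: [0-7 ALLOC][8-8 ALLOC][9-23 FREE]
Op 3: c = malloc(6) -> c = 9; heap: [0-7 ALLOC][8-8 ALLOC][9-14 ALLOC][15-23 FREE]
Op 4: d = malloc(5) -> d = 15; heap: [0-7 ALLOC][8-8 ALLOC][9-14 ALLOC][15-19 ALLOC][20-23 FREE]
Op 5: free(c) -> (freed c); heap: [0-7 ALLOC][8-8 ALLOC][9-14 FREE][15-19 ALLOC][20-23 FREE]
free(d): d = 15 -> block [15-19 ALLOC]; mark free, coalesce with adjacent free neighbors -> [0-7 ALLOC][8-8 ALLOC][9-23 FREE]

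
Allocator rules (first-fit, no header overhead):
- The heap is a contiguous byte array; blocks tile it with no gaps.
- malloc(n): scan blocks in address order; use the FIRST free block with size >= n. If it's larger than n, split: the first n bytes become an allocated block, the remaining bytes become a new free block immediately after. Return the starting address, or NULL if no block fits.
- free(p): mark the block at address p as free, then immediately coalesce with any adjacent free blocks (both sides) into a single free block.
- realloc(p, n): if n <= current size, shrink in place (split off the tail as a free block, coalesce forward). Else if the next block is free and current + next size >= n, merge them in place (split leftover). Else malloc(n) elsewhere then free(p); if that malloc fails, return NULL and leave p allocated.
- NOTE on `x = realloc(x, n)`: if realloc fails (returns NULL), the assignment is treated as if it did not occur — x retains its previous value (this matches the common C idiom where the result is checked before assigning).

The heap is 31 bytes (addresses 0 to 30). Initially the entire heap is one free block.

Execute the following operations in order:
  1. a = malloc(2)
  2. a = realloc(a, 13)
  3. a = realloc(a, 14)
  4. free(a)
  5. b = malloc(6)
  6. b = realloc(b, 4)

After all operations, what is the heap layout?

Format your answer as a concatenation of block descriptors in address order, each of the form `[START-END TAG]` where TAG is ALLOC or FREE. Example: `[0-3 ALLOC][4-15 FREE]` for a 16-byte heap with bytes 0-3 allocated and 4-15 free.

Answer: [0-3 ALLOC][4-30 FREE]

Derivation:
Op 1: a = malloc(2) -> a = 0; heap: [0-1 ALLOC][2-30 FREE]
Op 2: a = realloc(a, 13) -> a = 0; heap: [0-12 ALLOC][13-30 FREE]
Op 3: a = realloc(a, 14) -> a = 0; heap: [0-13 ALLOC][14-30 FREE]
Op 4: free(a) -> (freed a); heap: [0-30 FREE]
Op 5: b = malloc(6) -> b = 0; heap: [0-5 ALLOC][6-30 FREE]
Op 6: b = realloc(b, 4) -> b = 0; heap: [0-3 ALLOC][4-30 FREE]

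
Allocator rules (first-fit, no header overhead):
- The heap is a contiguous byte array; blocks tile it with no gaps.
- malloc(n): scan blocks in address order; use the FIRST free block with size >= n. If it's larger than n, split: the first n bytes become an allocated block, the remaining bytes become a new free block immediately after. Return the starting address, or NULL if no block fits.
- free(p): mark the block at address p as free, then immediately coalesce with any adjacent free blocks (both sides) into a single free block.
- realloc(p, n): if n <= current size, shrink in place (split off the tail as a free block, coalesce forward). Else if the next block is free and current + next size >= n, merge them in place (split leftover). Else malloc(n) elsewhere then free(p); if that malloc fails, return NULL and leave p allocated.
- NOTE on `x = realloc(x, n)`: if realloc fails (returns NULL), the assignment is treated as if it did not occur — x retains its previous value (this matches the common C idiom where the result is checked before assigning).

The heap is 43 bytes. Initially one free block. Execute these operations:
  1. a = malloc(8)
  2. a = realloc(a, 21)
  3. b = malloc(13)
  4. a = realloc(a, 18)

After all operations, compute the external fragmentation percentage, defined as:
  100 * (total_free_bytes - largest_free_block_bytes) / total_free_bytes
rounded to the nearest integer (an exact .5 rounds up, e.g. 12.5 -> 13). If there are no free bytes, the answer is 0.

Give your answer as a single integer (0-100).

Op 1: a = malloc(8) -> a = 0; heap: [0-7 ALLOC][8-42 FREE]
Op 2: a = realloc(a, 21) -> a = 0; heap: [0-20 ALLOC][21-42 FREE]
Op 3: b = malloc(13) -> b = 21; heap: [0-20 ALLOC][21-33 ALLOC][34-42 FREE]
Op 4: a = realloc(a, 18) -> a = 0; heap: [0-17 ALLOC][18-20 FREE][21-33 ALLOC][34-42 FREE]
Free blocks: [3 9] total_free=12 largest=9 -> 100*(12-9)/12 = 300/12 = 25

Answer: 25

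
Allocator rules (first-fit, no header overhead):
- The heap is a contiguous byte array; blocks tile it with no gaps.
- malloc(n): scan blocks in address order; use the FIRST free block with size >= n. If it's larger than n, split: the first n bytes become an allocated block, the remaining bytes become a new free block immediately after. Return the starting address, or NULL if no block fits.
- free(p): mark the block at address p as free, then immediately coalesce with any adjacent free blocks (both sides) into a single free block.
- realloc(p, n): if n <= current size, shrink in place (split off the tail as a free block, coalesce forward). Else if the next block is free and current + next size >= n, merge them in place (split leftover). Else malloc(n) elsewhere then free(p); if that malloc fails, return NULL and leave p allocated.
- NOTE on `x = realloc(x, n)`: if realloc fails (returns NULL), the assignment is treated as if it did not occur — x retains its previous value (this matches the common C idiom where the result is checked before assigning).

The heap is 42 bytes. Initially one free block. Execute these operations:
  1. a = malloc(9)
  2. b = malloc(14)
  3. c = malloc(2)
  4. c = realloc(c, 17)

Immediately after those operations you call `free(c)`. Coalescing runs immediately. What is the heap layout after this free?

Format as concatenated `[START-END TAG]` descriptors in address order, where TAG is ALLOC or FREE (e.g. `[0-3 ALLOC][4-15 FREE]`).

Answer: [0-8 ALLOC][9-22 ALLOC][23-41 FREE]

Derivation:
Op 1: a = malloc(9) -> a = 0; heap: [0-8 ALLOC][9-41 FREE]
Op 2: b = malloc(14) -> b = 9; heap: [0-8 ALLOC][9-22 ALLOC][23-41 FREE]
Op 3: c = malloc(2) -> c = 23; heap: [0-8 ALLOC][9-22 ALLOC][23-24 ALLOC][25-41 FREE]
Op 4: c = realloc(c, 17) -> c = 23; heap: [0-8 ALLOC][9-22 ALLOC][23-39 ALLOC][40-41 FREE]
free(c): c = 23 -> block [23-39 ALLOC]; mark free, coalesce with adjacent free neighbors -> [0-8 ALLOC][9-22 ALLOC][23-41 FREE]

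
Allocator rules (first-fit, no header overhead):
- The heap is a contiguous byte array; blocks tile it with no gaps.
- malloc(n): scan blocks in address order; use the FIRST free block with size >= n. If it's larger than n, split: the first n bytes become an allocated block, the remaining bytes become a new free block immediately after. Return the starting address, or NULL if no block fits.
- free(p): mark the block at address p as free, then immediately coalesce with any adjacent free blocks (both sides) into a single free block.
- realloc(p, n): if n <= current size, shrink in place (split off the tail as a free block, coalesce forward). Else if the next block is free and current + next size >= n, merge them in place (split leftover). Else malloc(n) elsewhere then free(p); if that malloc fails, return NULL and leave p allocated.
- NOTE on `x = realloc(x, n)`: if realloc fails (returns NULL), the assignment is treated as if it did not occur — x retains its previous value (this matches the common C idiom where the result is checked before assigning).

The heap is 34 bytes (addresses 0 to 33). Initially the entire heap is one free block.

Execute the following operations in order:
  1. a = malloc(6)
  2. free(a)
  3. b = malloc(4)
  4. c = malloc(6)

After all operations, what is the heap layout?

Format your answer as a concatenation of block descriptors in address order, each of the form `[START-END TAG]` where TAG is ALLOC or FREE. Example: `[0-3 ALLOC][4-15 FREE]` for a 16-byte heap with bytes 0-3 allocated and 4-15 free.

Answer: [0-3 ALLOC][4-9 ALLOC][10-33 FREE]

Derivation:
Op 1: a = malloc(6) -> a = 0; heap: [0-5 ALLOC][6-33 FREE]
Op 2: free(a) -> (freed a); heap: [0-33 FREE]
Op 3: b = malloc(4) -> b = 0; heap: [0-3 ALLOC][4-33 FREE]
Op 4: c = malloc(6) -> c = 4; heap: [0-3 ALLOC][4-9 ALLOC][10-33 FREE]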